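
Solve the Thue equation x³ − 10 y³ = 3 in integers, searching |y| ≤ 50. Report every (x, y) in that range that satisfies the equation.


The equation is x³ - 10y³ = 3. For fixed y, x³ = 10·y³ + 3, so a solution requires the RHS to be a perfect cube.
Strategy: iterate y from -50 to 50, compute RHS = 10·y³ + 3, and check whether it is a (positive or negative) perfect cube.
Check small values of y:
  y = 0: RHS = 3 is not a perfect cube.
  y = 1: RHS = 13 is not a perfect cube.
  y = -1: RHS = -7 is not a perfect cube.
  y = 2: RHS = 83 is not a perfect cube.
  y = -2: RHS = -77 is not a perfect cube.
  y = 3: RHS = 273 is not a perfect cube.
  y = -3: RHS = -267 is not a perfect cube.
Continuing the search up to |y| = 50 finds no solutions either.
No (x, y) in the scanned range satisfies the equation.

No integer solutions with |y| ≤ 50.


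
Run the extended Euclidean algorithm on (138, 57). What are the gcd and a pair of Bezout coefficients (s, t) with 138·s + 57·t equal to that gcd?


Euclidean algorithm on (138, 57) — divide until remainder is 0:
  138 = 2 · 57 + 24
  57 = 2 · 24 + 9
  24 = 2 · 9 + 6
  9 = 1 · 6 + 3
  6 = 2 · 3 + 0
gcd(138, 57) = 3.
Track Bezout coefficients alongside the remainders: start with r₀ = 138 = a·1 + b·0 (s = 1, t = 0) and r₁ = 57 = a·0 + b·1 (s = 0, t = 1); each new remainder r_{k+1} = r_{k-1} − q_k·r_k inherits s_{k+1} = s_{k-1} − q_k·s_k, t_{k+1} = t_{k-1} − q_k·t_k, so r_k = a·s_k + b·t_k at every step:
  q = 2: r = 24, s = 1 − 2·0 = 1, t = 0 − 2·1 = -2  (check: 138·1 + 57·(-2) = 24)
  q = 2: r = 9, s = 0 − 2·1 = -2, t = 1 − 2·(-2) = 5  (check: 138·(-2) + 57·5 = 9)
  q = 2: r = 6, s = 1 − 2·(-2) = 5, t = -2 − 2·5 = -12  (check: 138·5 + 57·(-12) = 6)
  q = 1: r = 3, s = -2 − 1·5 = -7, t = 5 − 1·(-12) = 17  (check: 138·(-7) + 57·17 = 3)
The row with r = 3 (the gcd) gives the Bezout coefficients s = -7, t = 17.
Result: 138 · (-7) + 57 · (17) = 3.

gcd(138, 57) = 3; s = -7, t = 17 (check: 138·(-7) + 57·17 = 3).


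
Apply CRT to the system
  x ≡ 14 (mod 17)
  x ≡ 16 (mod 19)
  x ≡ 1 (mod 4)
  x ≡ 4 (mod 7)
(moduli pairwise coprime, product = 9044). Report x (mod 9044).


Product of moduli M = 17 · 19 · 4 · 7 = 9044.
Merge one congruence at a time:
  Start: x ≡ 14 (mod 17).
  Combine with x ≡ 16 (mod 19); new modulus lcm = 323.
    Write x = 14 + 17·t and substitute into x ≡ 16 (mod 19): 17·t ≡ 16 − 14 = 2 (mod 19).
    The inverse of 17 mod 19 is 9 (since 17·9 = 153 = 8·19 + 1), so t ≡ 9·2 = 18 ≡ 18 (mod 19).
    Then x = 14 + 17·18 = 320, valid modulo lcm(17, 19) = 323: x ≡ 320 (mod 323).
  Combine with x ≡ 1 (mod 4); new modulus lcm = 1292.
    Write x = 320 + 323·t and substitute into x ≡ 1 (mod 4): 323·t ≡ 1 − 320 = -319 (mod 4).
    Reduce coefficients mod 4: 3·t ≡ 1 (mod 4).
    The inverse of 3 mod 4 is 3 (since 3·3 = 9 = 2·4 + 1), so t ≡ 3·1 = 3 ≡ 3 (mod 4).
    Then x = 320 + 323·3 = 1289, valid modulo lcm(323, 4) = 1292: x ≡ 1289 (mod 1292).
  Combine with x ≡ 4 (mod 7); new modulus lcm = 9044.
    Write x = 1289 + 1292·t and substitute into x ≡ 4 (mod 7): 1292·t ≡ 4 − 1289 = -1285 (mod 7).
    Reduce coefficients mod 7: 4·t ≡ 3 (mod 7).
    The inverse of 4 mod 7 is 2 (since 4·2 = 8 = 1·7 + 1), so t ≡ 2·3 = 6 ≡ 6 (mod 7).
    Then x = 1289 + 1292·6 = 9041, valid modulo lcm(1292, 7) = 9044: x ≡ 9041 (mod 9044).
Verify against each original: 9041 mod 17 = 14, 9041 mod 19 = 16, 9041 mod 4 = 1, 9041 mod 7 = 4.

x ≡ 9041 (mod 9044).


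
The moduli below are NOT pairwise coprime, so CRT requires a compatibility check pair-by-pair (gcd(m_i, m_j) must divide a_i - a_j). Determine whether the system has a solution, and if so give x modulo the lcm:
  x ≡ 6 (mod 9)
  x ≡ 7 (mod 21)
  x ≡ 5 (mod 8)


Moduli 9, 21, 8 are not pairwise coprime, so CRT works modulo lcm(m_i) when all pairwise compatibility conditions hold.
Pairwise compatibility: gcd(m_i, m_j) must divide a_i - a_j for every pair.
Merge one congruence at a time:
  Start: x ≡ 6 (mod 9).
  Combine with x ≡ 7 (mod 21): gcd(9, 21) = 3, and 7 - 6 = 1 is NOT divisible by 3.
    ⇒ system is inconsistent (no integer solution).

No solution (the system is inconsistent).


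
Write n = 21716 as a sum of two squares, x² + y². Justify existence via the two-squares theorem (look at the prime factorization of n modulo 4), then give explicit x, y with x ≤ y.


Step 1: Factor n = 21716 = 2^2 · 61 · 89.
Step 2: Check the mod-4 condition on each prime factor: 2 = 2 (special); 61 ≡ 1 (mod 4), exponent 1; 89 ≡ 1 (mod 4), exponent 1.
All primes ≡ 3 (mod 4) appear to even exponent (or don't appear), so by the two-squares theorem n IS expressible as a sum of two squares.
Step 3: Build a representation. Group n = k² · m with k = 2 and m = 61 · 89 = 5429 (a product of primes ≡ 1 (mod 4)); a representation of m scales to one of n via (k·x)² + (k·y)² = k²(x² + y²). Each prime p ≡ 1 (mod 4) is itself a sum of two squares; find a² by testing p − a² for a perfect square:
  61: 61 − 1² = 60, 61 − 2² = 57, 61 − 3² = 52, 61 − 4² = 45, 61 − 5² = 36 = 6² ⇒ 61 = 5² + 6².
  89: 89 − 1² = 88, 89 − 2² = 85, 89 − 3² = 80, 89 − 4² = 73, 89 − 5² = 64 = 8² ⇒ 89 = 5² + 8².
  Combine using the Brahmagupta–Fibonacci identity (a² + b²)(c² + d²) = (ac − bd)² + (ad + bc)² = (ac + bd)² + (ad − bc)²:
  61 · 89 = 5429: from (5² + 6²)(5² + 8²), take (5·5 − 6·8, 5·8 + 6·5) = (25 − 48, 40 + 30) = (-23, 70); dropping signs (only squares matter) gives (23, 70); check 23² + 70² = 529 + 4900 = 5429 ✓.
  Scale by k = 2: (2·23, 2·70) = (46, 140).
Step 4: Order so x ≤ y and verify: 46² + 140² = 2116 + 19600 = 21716 = n. ✓

n = 21716 = 46² + 140² (one valid representation with x ≤ y).


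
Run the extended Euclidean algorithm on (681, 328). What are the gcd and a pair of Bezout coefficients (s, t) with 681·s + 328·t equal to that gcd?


Euclidean algorithm on (681, 328) — divide until remainder is 0:
  681 = 2 · 328 + 25
  328 = 13 · 25 + 3
  25 = 8 · 3 + 1
  3 = 3 · 1 + 0
gcd(681, 328) = 1.
Track Bezout coefficients alongside the remainders: start with r₀ = 681 = a·1 + b·0 (s = 1, t = 0) and r₁ = 328 = a·0 + b·1 (s = 0, t = 1); each new remainder r_{k+1} = r_{k-1} − q_k·r_k inherits s_{k+1} = s_{k-1} − q_k·s_k, t_{k+1} = t_{k-1} − q_k·t_k, so r_k = a·s_k + b·t_k at every step:
  q = 2: r = 25, s = 1 − 2·0 = 1, t = 0 − 2·1 = -2  (check: 681·1 + 328·(-2) = 25)
  q = 13: r = 3, s = 0 − 13·1 = -13, t = 1 − 13·(-2) = 27  (check: 681·(-13) + 328·27 = 3)
  q = 8: r = 1, s = 1 − 8·(-13) = 105, t = -2 − 8·27 = -218  (check: 681·105 + 328·(-218) = 1)
The row with r = 1 (the gcd) gives the Bezout coefficients s = 105, t = -218.
Result: 681 · (105) + 328 · (-218) = 1.

gcd(681, 328) = 1; s = 105, t = -218 (check: 681·105 + 328·(-218) = 1).


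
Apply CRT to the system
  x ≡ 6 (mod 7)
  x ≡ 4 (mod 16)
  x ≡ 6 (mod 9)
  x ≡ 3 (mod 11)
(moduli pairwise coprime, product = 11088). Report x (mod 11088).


Product of moduli M = 7 · 16 · 9 · 11 = 11088.
Merge one congruence at a time:
  Start: x ≡ 6 (mod 7).
  Combine with x ≡ 4 (mod 16); new modulus lcm = 112.
    Write x = 6 + 7·t and substitute into x ≡ 4 (mod 16): 7·t ≡ 4 − 6 = -2 (mod 16).
    Reduce coefficients mod 16: 7·t ≡ 14 (mod 16).
    The inverse of 7 mod 16 is 7 (since 7·7 = 49 = 3·16 + 1), so t ≡ 7·14 = 98 ≡ 2 (mod 16).
    Then x = 6 + 7·2 = 20, valid modulo lcm(7, 16) = 112: x ≡ 20 (mod 112).
  Combine with x ≡ 6 (mod 9); new modulus lcm = 1008.
    Write x = 20 + 112·t and substitute into x ≡ 6 (mod 9): 112·t ≡ 6 − 20 = -14 (mod 9).
    Reduce coefficients mod 9: 4·t ≡ 4 (mod 9).
    The inverse of 4 mod 9 is 7 (since 4·7 = 28 = 3·9 + 1), so t ≡ 7·4 = 28 ≡ 1 (mod 9).
    Then x = 20 + 112·1 = 132, valid modulo lcm(112, 9) = 1008: x ≡ 132 (mod 1008).
  Combine with x ≡ 3 (mod 11); new modulus lcm = 11088.
    Write x = 132 + 1008·t and substitute into x ≡ 3 (mod 11): 1008·t ≡ 3 − 132 = -129 (mod 11).
    Reduce coefficients mod 11: 7·t ≡ 3 (mod 11).
    The inverse of 7 mod 11 is 8 (since 7·8 = 56 = 5·11 + 1), so t ≡ 8·3 = 24 ≡ 2 (mod 11).
    Then x = 132 + 1008·2 = 2148, valid modulo lcm(1008, 11) = 11088: x ≡ 2148 (mod 11088).
Verify against each original: 2148 mod 7 = 6, 2148 mod 16 = 4, 2148 mod 9 = 6, 2148 mod 11 = 3.

x ≡ 2148 (mod 11088).


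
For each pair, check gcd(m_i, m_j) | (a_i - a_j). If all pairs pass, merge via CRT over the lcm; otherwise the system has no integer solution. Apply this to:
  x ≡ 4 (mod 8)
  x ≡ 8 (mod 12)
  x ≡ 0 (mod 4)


Moduli 8, 12, 4 are not pairwise coprime, so CRT works modulo lcm(m_i) when all pairwise compatibility conditions hold.
Pairwise compatibility: gcd(m_i, m_j) must divide a_i - a_j for every pair.
Merge one congruence at a time:
  Start: x ≡ 4 (mod 8).
  Combine with x ≡ 8 (mod 12): gcd(8, 12) = 4; 8 - 4 = 4, which IS divisible by 4, so compatible.
    Write x = 4 + 8·t and substitute into x ≡ 8 (mod 12): 8·t ≡ 8 − 4 = 4 (mod 12).
    Divide the congruence (and modulus) by g = 4: 2·t ≡ 1 (mod 3).
    The inverse of 2 mod 3 is 2 (since 2·2 = 4 = 1·3 + 1), so t ≡ 2·1 = 2 ≡ 2 (mod 3).
    Then x = 4 + 8·2 = 20, valid modulo lcm(8, 12) = 24: x ≡ 20 (mod 24).
  Combine with x ≡ 0 (mod 4): gcd(24, 4) = 4; 0 - 20 = -20, which IS divisible by 4, so compatible.
    Write x = 20 + 24·t and substitute into x ≡ 0 (mod 4): 24·t ≡ 0 − 20 = -20 (mod 4).
    Divide the congruence (and modulus) by g = 4: 6·t ≡ -5 (mod 1).
    Modulo 1 every t works; take t = 0.
    Then x = 20 + 24·0 = 20, valid modulo lcm(24, 4) = 24: x ≡ 20 (mod 24).
Verify: 20 mod 8 = 4, 20 mod 12 = 8, 20 mod 4 = 0.

x ≡ 20 (mod 24).


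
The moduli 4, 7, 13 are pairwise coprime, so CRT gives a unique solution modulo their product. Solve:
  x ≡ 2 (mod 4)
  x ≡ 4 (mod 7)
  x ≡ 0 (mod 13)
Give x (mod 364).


Moduli 4, 7, 13 are pairwise coprime; by CRT there is a unique solution modulo M = 4 · 7 · 13 = 364.
Solve pairwise, accumulating the modulus:
  Start with x ≡ 2 (mod 4).
  Combine with x ≡ 4 (mod 7): since gcd(4, 7) = 1, we get a unique residue mod 28.
    Write x = 2 + 4·t and substitute into x ≡ 4 (mod 7): 4·t ≡ 4 − 2 = 2 (mod 7).
    The inverse of 4 mod 7 is 2 (since 4·2 = 8 = 1·7 + 1), so t ≡ 2·2 = 4 ≡ 4 (mod 7).
    Then x = 2 + 4·4 = 18, valid modulo lcm(4, 7) = 28: x ≡ 18 (mod 28).
  Combine with x ≡ 0 (mod 13): since gcd(28, 13) = 1, we get a unique residue mod 364.
    Write x = 18 + 28·t and substitute into x ≡ 0 (mod 13): 28·t ≡ 0 − 18 = -18 (mod 13).
    Reduce coefficients mod 13: 2·t ≡ 8 (mod 13).
    The inverse of 2 mod 13 is 7 (since 2·7 = 14 = 1·13 + 1), so t ≡ 7·8 = 56 ≡ 4 (mod 13).
    Then x = 18 + 28·4 = 130, valid modulo lcm(28, 13) = 364: x ≡ 130 (mod 364).
Verify: 130 mod 4 = 2 ✓, 130 mod 7 = 4 ✓, 130 mod 13 = 0 ✓.

x ≡ 130 (mod 364).


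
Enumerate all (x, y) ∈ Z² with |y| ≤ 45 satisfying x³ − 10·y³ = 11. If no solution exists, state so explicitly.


The equation is x³ - 10y³ = 11. For fixed y, x³ = 10·y³ + 11, so a solution requires the RHS to be a perfect cube.
Strategy: iterate y from -45 to 45, compute RHS = 10·y³ + 11, and check whether it is a (positive or negative) perfect cube.
Check small values of y:
  y = 0: RHS = 11 is not a perfect cube.
  y = 1: RHS = 21 is not a perfect cube.
  y = -1: RHS = 1 = (1)³ ⇒ x = 1 works.
  y = 2: RHS = 91 is not a perfect cube.
  y = -2: RHS = -69 is not a perfect cube.
  y = 3: RHS = 281 is not a perfect cube.
  y = -3: RHS = -259 is not a perfect cube.
Continuing the search up to |y| = 45 finds no further solutions beyond those listed.
Collected solutions: (1, -1).

Solutions (with |y| ≤ 45): (1, -1).


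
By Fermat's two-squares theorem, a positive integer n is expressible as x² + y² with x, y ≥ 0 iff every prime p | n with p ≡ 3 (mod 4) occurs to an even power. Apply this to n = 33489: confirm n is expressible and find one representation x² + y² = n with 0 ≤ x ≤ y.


Step 1: Factor n = 33489 = 3^2 · 61^2.
Step 2: Check the mod-4 condition on each prime factor: 3 ≡ 3 (mod 4), exponent 2 (must be even); 61 ≡ 1 (mod 4), exponent 2.
All primes ≡ 3 (mod 4) appear to even exponent (or don't appear), so by the two-squares theorem n IS expressible as a sum of two squares.
Step 3: Build a representation. Group n = k² · m with k = 3 and m = 61 · 61 = 3721 (a product of primes ≡ 1 (mod 4)); a representation of m scales to one of n via (k·x)² + (k·y)² = k²(x² + y²). Each prime p ≡ 1 (mod 4) is itself a sum of two squares; find a² by testing p − a² for a perfect square:
  61: 61 − 1² = 60, 61 − 2² = 57, 61 − 3² = 52, 61 − 4² = 45, 61 − 5² = 36 = 6² ⇒ 61 = 5² + 6².
  Combine using the Brahmagupta–Fibonacci identity (a² + b²)(c² + d²) = (ac − bd)² + (ad + bc)² = (ac + bd)² + (ad − bc)²:
  61 · 61 = 3721: from (5² + 6²)(5² + 6²), take (5·5 − 6·6, 5·6 + 6·5) = (25 − 36, 30 + 30) = (-11, 60); dropping signs (only squares matter) gives (11, 60); check 11² + 60² = 121 + 3600 = 3721 ✓.
  Scale by k = 3: (3·11, 3·60) = (33, 180).
Step 4: Order so x ≤ y and verify: 33² + 180² = 1089 + 32400 = 33489 = n. ✓

n = 33489 = 33² + 180² (one valid representation with x ≤ y).


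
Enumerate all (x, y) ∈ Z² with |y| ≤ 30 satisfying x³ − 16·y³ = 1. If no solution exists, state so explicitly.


The equation is x³ - 16y³ = 1. For fixed y, x³ = 16·y³ + 1, so a solution requires the RHS to be a perfect cube.
Strategy: iterate y from -30 to 30, compute RHS = 16·y³ + 1, and check whether it is a (positive or negative) perfect cube.
Check small values of y:
  y = 0: RHS = 1 = (1)³ ⇒ x = 1 works.
  y = 1: RHS = 17 is not a perfect cube.
  y = -1: RHS = -15 is not a perfect cube.
  y = 2: RHS = 129 is not a perfect cube.
  y = -2: RHS = -127 is not a perfect cube.
  y = 3: RHS = 433 is not a perfect cube.
  y = -3: RHS = -431 is not a perfect cube.
Continuing the search up to |y| = 30 finds no further solutions beyond those listed.
Collected solutions: (1, 0).

Solutions (with |y| ≤ 30): (1, 0).


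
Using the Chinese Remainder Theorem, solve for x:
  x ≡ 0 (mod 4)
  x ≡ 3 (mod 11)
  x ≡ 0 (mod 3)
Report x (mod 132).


Moduli 4, 11, 3 are pairwise coprime; by CRT there is a unique solution modulo M = 4 · 11 · 3 = 132.
Solve pairwise, accumulating the modulus:
  Start with x ≡ 0 (mod 4).
  Combine with x ≡ 3 (mod 11): since gcd(4, 11) = 1, we get a unique residue mod 44.
    Write x = 0 + 4·t and substitute into x ≡ 3 (mod 11): 4·t ≡ 3 − 0 = 3 (mod 11).
    The inverse of 4 mod 11 is 3 (since 4·3 = 12 = 1·11 + 1), so t ≡ 3·3 = 9 ≡ 9 (mod 11).
    Then x = 0 + 4·9 = 36, valid modulo lcm(4, 11) = 44: x ≡ 36 (mod 44).
  Combine with x ≡ 0 (mod 3): since gcd(44, 3) = 1, we get a unique residue mod 132.
    Write x = 36 + 44·t and substitute into x ≡ 0 (mod 3): 44·t ≡ 0 − 36 = -36 (mod 3).
    Reduce coefficients mod 3: 2·t ≡ 0 (mod 3).
    The inverse of 2 mod 3 is 2 (since 2·2 = 4 = 1·3 + 1), so t ≡ 2·0 = 0 ≡ 0 (mod 3).
    Then x = 36 + 44·0 = 36, valid modulo lcm(44, 3) = 132: x ≡ 36 (mod 132).
Verify: 36 mod 4 = 0 ✓, 36 mod 11 = 3 ✓, 36 mod 3 = 0 ✓.

x ≡ 36 (mod 132).


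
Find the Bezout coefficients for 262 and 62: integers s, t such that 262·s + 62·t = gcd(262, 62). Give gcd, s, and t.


Euclidean algorithm on (262, 62) — divide until remainder is 0:
  262 = 4 · 62 + 14
  62 = 4 · 14 + 6
  14 = 2 · 6 + 2
  6 = 3 · 2 + 0
gcd(262, 62) = 2.
Track Bezout coefficients alongside the remainders: start with r₀ = 262 = a·1 + b·0 (s = 1, t = 0) and r₁ = 62 = a·0 + b·1 (s = 0, t = 1); each new remainder r_{k+1} = r_{k-1} − q_k·r_k inherits s_{k+1} = s_{k-1} − q_k·s_k, t_{k+1} = t_{k-1} − q_k·t_k, so r_k = a·s_k + b·t_k at every step:
  q = 4: r = 14, s = 1 − 4·0 = 1, t = 0 − 4·1 = -4  (check: 262·1 + 62·(-4) = 14)
  q = 4: r = 6, s = 0 − 4·1 = -4, t = 1 − 4·(-4) = 17  (check: 262·(-4) + 62·17 = 6)
  q = 2: r = 2, s = 1 − 2·(-4) = 9, t = -4 − 2·17 = -38  (check: 262·9 + 62·(-38) = 2)
The row with r = 2 (the gcd) gives the Bezout coefficients s = 9, t = -38.
Result: 262 · (9) + 62 · (-38) = 2.

gcd(262, 62) = 2; s = 9, t = -38 (check: 262·9 + 62·(-38) = 2).


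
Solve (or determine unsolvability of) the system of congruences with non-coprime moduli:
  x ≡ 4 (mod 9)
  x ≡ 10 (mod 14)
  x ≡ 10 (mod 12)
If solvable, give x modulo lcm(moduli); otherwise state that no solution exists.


Moduli 9, 14, 12 are not pairwise coprime, so CRT works modulo lcm(m_i) when all pairwise compatibility conditions hold.
Pairwise compatibility: gcd(m_i, m_j) must divide a_i - a_j for every pair.
Merge one congruence at a time:
  Start: x ≡ 4 (mod 9).
  Combine with x ≡ 10 (mod 14): gcd(9, 14) = 1; 10 - 4 = 6, which IS divisible by 1, so compatible.
    Write x = 4 + 9·t and substitute into x ≡ 10 (mod 14): 9·t ≡ 10 − 4 = 6 (mod 14).
    The inverse of 9 mod 14 is 11 (since 9·11 = 99 = 7·14 + 1), so t ≡ 11·6 = 66 ≡ 10 (mod 14).
    Then x = 4 + 9·10 = 94, valid modulo lcm(9, 14) = 126: x ≡ 94 (mod 126).
  Combine with x ≡ 10 (mod 12): gcd(126, 12) = 6; 10 - 94 = -84, which IS divisible by 6, so compatible.
    Write x = 94 + 126·t and substitute into x ≡ 10 (mod 12): 126·t ≡ 10 − 94 = -84 (mod 12).
    Divide the congruence (and modulus) by g = 6: 21·t ≡ -14 (mod 2).
    Reduce coefficients mod 2: 1·t ≡ 0 (mod 2).
    So t ≡ 0 (mod 2).
    Then x = 94 + 126·0 = 94, valid modulo lcm(126, 12) = 252: x ≡ 94 (mod 252).
Verify: 94 mod 9 = 4, 94 mod 14 = 10, 94 mod 12 = 10.

x ≡ 94 (mod 252).


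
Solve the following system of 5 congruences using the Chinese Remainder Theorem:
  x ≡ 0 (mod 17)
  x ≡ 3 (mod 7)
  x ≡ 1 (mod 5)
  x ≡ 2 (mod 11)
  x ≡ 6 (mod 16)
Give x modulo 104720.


Product of moduli M = 17 · 7 · 5 · 11 · 16 = 104720.
Merge one congruence at a time:
  Start: x ≡ 0 (mod 17).
  Combine with x ≡ 3 (mod 7); new modulus lcm = 119.
    Write x = 0 + 17·t and substitute into x ≡ 3 (mod 7): 17·t ≡ 3 − 0 = 3 (mod 7).
    Reduce coefficients mod 7: 3·t ≡ 3 (mod 7).
    The inverse of 3 mod 7 is 5 (since 3·5 = 15 = 2·7 + 1), so t ≡ 5·3 = 15 ≡ 1 (mod 7).
    Then x = 0 + 17·1 = 17, valid modulo lcm(17, 7) = 119: x ≡ 17 (mod 119).
  Combine with x ≡ 1 (mod 5); new modulus lcm = 595.
    Write x = 17 + 119·t and substitute into x ≡ 1 (mod 5): 119·t ≡ 1 − 17 = -16 (mod 5).
    Reduce coefficients mod 5: 4·t ≡ 4 (mod 5).
    The inverse of 4 mod 5 is 4 (since 4·4 = 16 = 3·5 + 1), so t ≡ 4·4 = 16 ≡ 1 (mod 5).
    Then x = 17 + 119·1 = 136, valid modulo lcm(119, 5) = 595: x ≡ 136 (mod 595).
  Combine with x ≡ 2 (mod 11); new modulus lcm = 6545.
    Write x = 136 + 595·t and substitute into x ≡ 2 (mod 11): 595·t ≡ 2 − 136 = -134 (mod 11).
    Reduce coefficients mod 11: 1·t ≡ 9 (mod 11).
    So t ≡ 9 (mod 11).
    Then x = 136 + 595·9 = 5491, valid modulo lcm(595, 11) = 6545: x ≡ 5491 (mod 6545).
  Combine with x ≡ 6 (mod 16); new modulus lcm = 104720.
    Write x = 5491 + 6545·t and substitute into x ≡ 6 (mod 16): 6545·t ≡ 6 − 5491 = -5485 (mod 16).
    Reduce coefficients mod 16: 1·t ≡ 3 (mod 16).
    So t ≡ 3 (mod 16).
    Then x = 5491 + 6545·3 = 25126, valid modulo lcm(6545, 16) = 104720: x ≡ 25126 (mod 104720).
Verify against each original: 25126 mod 17 = 0, 25126 mod 7 = 3, 25126 mod 5 = 1, 25126 mod 11 = 2, 25126 mod 16 = 6.

x ≡ 25126 (mod 104720).


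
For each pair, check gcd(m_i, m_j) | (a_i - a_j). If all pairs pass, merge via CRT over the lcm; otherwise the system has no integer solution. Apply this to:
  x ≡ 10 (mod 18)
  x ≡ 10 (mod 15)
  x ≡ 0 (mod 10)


Moduli 18, 15, 10 are not pairwise coprime, so CRT works modulo lcm(m_i) when all pairwise compatibility conditions hold.
Pairwise compatibility: gcd(m_i, m_j) must divide a_i - a_j for every pair.
Merge one congruence at a time:
  Start: x ≡ 10 (mod 18).
  Combine with x ≡ 10 (mod 15): gcd(18, 15) = 3; 10 - 10 = 0, which IS divisible by 3, so compatible.
    Write x = 10 + 18·t and substitute into x ≡ 10 (mod 15): 18·t ≡ 10 − 10 = 0 (mod 15).
    Divide the congruence (and modulus) by g = 3: 6·t ≡ 0 (mod 5).
    Reduce coefficients mod 5: 1·t ≡ 0 (mod 5).
    So t ≡ 0 (mod 5).
    Then x = 10 + 18·0 = 10, valid modulo lcm(18, 15) = 90: x ≡ 10 (mod 90).
  Combine with x ≡ 0 (mod 10): gcd(90, 10) = 10; 0 - 10 = -10, which IS divisible by 10, so compatible.
    Write x = 10 + 90·t and substitute into x ≡ 0 (mod 10): 90·t ≡ 0 − 10 = -10 (mod 10).
    Divide the congruence (and modulus) by g = 10: 9·t ≡ -1 (mod 1).
    Modulo 1 every t works; take t = 0.
    Then x = 10 + 90·0 = 10, valid modulo lcm(90, 10) = 90: x ≡ 10 (mod 90).
Verify: 10 mod 18 = 10, 10 mod 15 = 10, 10 mod 10 = 0.

x ≡ 10 (mod 90).


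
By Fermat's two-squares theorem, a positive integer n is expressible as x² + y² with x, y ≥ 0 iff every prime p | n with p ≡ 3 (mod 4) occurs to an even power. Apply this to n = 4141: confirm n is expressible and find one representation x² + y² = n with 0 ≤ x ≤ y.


Step 1: Factor n = 4141 = 41 · 101.
Step 2: Check the mod-4 condition on each prime factor: 41 ≡ 1 (mod 4), exponent 1; 101 ≡ 1 (mod 4), exponent 1.
All primes ≡ 3 (mod 4) appear to even exponent (or don't appear), so by the two-squares theorem n IS expressible as a sum of two squares.
Step 3: Build a representation. Here n = 41 · 101 is a product of primes ≡ 1 (mod 4). Each prime p ≡ 1 (mod 4) is itself a sum of two squares; find a² by testing p − a² for a perfect square:
  41: 41 − 1² = 40, 41 − 2² = 37, 41 − 3² = 32, 41 − 4² = 25 = 5² ⇒ 41 = 4² + 5².
  101: 101 − 1² = 100 = 10² ⇒ 101 = 1² + 10².
  Combine using the Brahmagupta–Fibonacci identity (a² + b²)(c² + d²) = (ac − bd)² + (ad + bc)² = (ac + bd)² + (ad − bc)²:
  41 · 101 = 4141: from (4² + 5²)(1² + 10²), take (4·1 − 5·10, 4·10 + 5·1) = (4 − 50, 40 + 5) = (-46, 45); dropping signs (only squares matter) gives (46, 45); check 46² + 45² = 2116 + 2025 = 4141 ✓.
Step 4: Order so x ≤ y and verify: 45² + 46² = 2025 + 2116 = 4141 = n. ✓

n = 4141 = 45² + 46² (one valid representation with x ≤ y).


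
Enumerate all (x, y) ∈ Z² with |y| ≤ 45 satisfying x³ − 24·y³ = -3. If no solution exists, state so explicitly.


The equation is x³ - 24y³ = -3. For fixed y, x³ = 24·y³ − 3, so a solution requires the RHS to be a perfect cube.
Strategy: iterate y from -45 to 45, compute RHS = 24·y³ − 3, and check whether it is a (positive or negative) perfect cube.
Check small values of y:
  y = 0: RHS = -3 is not a perfect cube.
  y = 1: RHS = 21 is not a perfect cube.
  y = -1: RHS = -27 = (-3)³ ⇒ x = -3 works.
  y = 2: RHS = 189 is not a perfect cube.
  y = -2: RHS = -195 is not a perfect cube.
  y = 3: RHS = 645 is not a perfect cube.
  y = -3: RHS = -651 is not a perfect cube.
Continuing the search up to |y| = 45 finds no further solutions beyond those listed.
Collected solutions: (-3, -1).

Solutions (with |y| ≤ 45): (-3, -1).


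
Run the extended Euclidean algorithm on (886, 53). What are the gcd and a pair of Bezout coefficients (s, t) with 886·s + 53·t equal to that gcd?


Euclidean algorithm on (886, 53) — divide until remainder is 0:
  886 = 16 · 53 + 38
  53 = 1 · 38 + 15
  38 = 2 · 15 + 8
  15 = 1 · 8 + 7
  8 = 1 · 7 + 1
  7 = 7 · 1 + 0
gcd(886, 53) = 1.
Track Bezout coefficients alongside the remainders: start with r₀ = 886 = a·1 + b·0 (s = 1, t = 0) and r₁ = 53 = a·0 + b·1 (s = 0, t = 1); each new remainder r_{k+1} = r_{k-1} − q_k·r_k inherits s_{k+1} = s_{k-1} − q_k·s_k, t_{k+1} = t_{k-1} − q_k·t_k, so r_k = a·s_k + b·t_k at every step:
  q = 16: r = 38, s = 1 − 16·0 = 1, t = 0 − 16·1 = -16  (check: 886·1 + 53·(-16) = 38)
  q = 1: r = 15, s = 0 − 1·1 = -1, t = 1 − 1·(-16) = 17  (check: 886·(-1) + 53·17 = 15)
  q = 2: r = 8, s = 1 − 2·(-1) = 3, t = -16 − 2·17 = -50  (check: 886·3 + 53·(-50) = 8)
  q = 1: r = 7, s = -1 − 1·3 = -4, t = 17 − 1·(-50) = 67  (check: 886·(-4) + 53·67 = 7)
  q = 1: r = 1, s = 3 − 1·(-4) = 7, t = -50 − 1·67 = -117  (check: 886·7 + 53·(-117) = 1)
The row with r = 1 (the gcd) gives the Bezout coefficients s = 7, t = -117.
Result: 886 · (7) + 53 · (-117) = 1.

gcd(886, 53) = 1; s = 7, t = -117 (check: 886·7 + 53·(-117) = 1).


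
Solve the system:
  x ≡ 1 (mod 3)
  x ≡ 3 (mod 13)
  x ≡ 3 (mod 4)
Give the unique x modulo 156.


Moduli 3, 13, 4 are pairwise coprime; by CRT there is a unique solution modulo M = 3 · 13 · 4 = 156.
Solve pairwise, accumulating the modulus:
  Start with x ≡ 1 (mod 3).
  Combine with x ≡ 3 (mod 13): since gcd(3, 13) = 1, we get a unique residue mod 39.
    Write x = 1 + 3·t and substitute into x ≡ 3 (mod 13): 3·t ≡ 3 − 1 = 2 (mod 13).
    The inverse of 3 mod 13 is 9 (since 3·9 = 27 = 2·13 + 1), so t ≡ 9·2 = 18 ≡ 5 (mod 13).
    Then x = 1 + 3·5 = 16, valid modulo lcm(3, 13) = 39: x ≡ 16 (mod 39).
  Combine with x ≡ 3 (mod 4): since gcd(39, 4) = 1, we get a unique residue mod 156.
    Write x = 16 + 39·t and substitute into x ≡ 3 (mod 4): 39·t ≡ 3 − 16 = -13 (mod 4).
    Reduce coefficients mod 4: 3·t ≡ 3 (mod 4).
    The inverse of 3 mod 4 is 3 (since 3·3 = 9 = 2·4 + 1), so t ≡ 3·3 = 9 ≡ 1 (mod 4).
    Then x = 16 + 39·1 = 55, valid modulo lcm(39, 4) = 156: x ≡ 55 (mod 156).
Verify: 55 mod 3 = 1 ✓, 55 mod 13 = 3 ✓, 55 mod 4 = 3 ✓.

x ≡ 55 (mod 156).


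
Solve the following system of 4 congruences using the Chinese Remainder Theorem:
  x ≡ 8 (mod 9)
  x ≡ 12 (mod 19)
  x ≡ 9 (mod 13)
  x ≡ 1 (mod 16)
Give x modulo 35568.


Product of moduli M = 9 · 19 · 13 · 16 = 35568.
Merge one congruence at a time:
  Start: x ≡ 8 (mod 9).
  Combine with x ≡ 12 (mod 19); new modulus lcm = 171.
    Write x = 8 + 9·t and substitute into x ≡ 12 (mod 19): 9·t ≡ 12 − 8 = 4 (mod 19).
    The inverse of 9 mod 19 is 17 (since 9·17 = 153 = 8·19 + 1), so t ≡ 17·4 = 68 ≡ 11 (mod 19).
    Then x = 8 + 9·11 = 107, valid modulo lcm(9, 19) = 171: x ≡ 107 (mod 171).
  Combine with x ≡ 9 (mod 13); new modulus lcm = 2223.
    Write x = 107 + 171·t and substitute into x ≡ 9 (mod 13): 171·t ≡ 9 − 107 = -98 (mod 13).
    Reduce coefficients mod 13: 2·t ≡ 6 (mod 13).
    The inverse of 2 mod 13 is 7 (since 2·7 = 14 = 1·13 + 1), so t ≡ 7·6 = 42 ≡ 3 (mod 13).
    Then x = 107 + 171·3 = 620, valid modulo lcm(171, 13) = 2223: x ≡ 620 (mod 2223).
  Combine with x ≡ 1 (mod 16); new modulus lcm = 35568.
    Write x = 620 + 2223·t and substitute into x ≡ 1 (mod 16): 2223·t ≡ 1 − 620 = -619 (mod 16).
    Reduce coefficients mod 16: 15·t ≡ 5 (mod 16).
    The inverse of 15 mod 16 is 15 (since 15·15 = 225 = 14·16 + 1), so t ≡ 15·5 = 75 ≡ 11 (mod 16).
    Then x = 620 + 2223·11 = 25073, valid modulo lcm(2223, 16) = 35568: x ≡ 25073 (mod 35568).
Verify against each original: 25073 mod 9 = 8, 25073 mod 19 = 12, 25073 mod 13 = 9, 25073 mod 16 = 1.

x ≡ 25073 (mod 35568).


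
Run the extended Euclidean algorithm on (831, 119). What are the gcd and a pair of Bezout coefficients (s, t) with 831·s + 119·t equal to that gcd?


Euclidean algorithm on (831, 119) — divide until remainder is 0:
  831 = 6 · 119 + 117
  119 = 1 · 117 + 2
  117 = 58 · 2 + 1
  2 = 2 · 1 + 0
gcd(831, 119) = 1.
Track Bezout coefficients alongside the remainders: start with r₀ = 831 = a·1 + b·0 (s = 1, t = 0) and r₁ = 119 = a·0 + b·1 (s = 0, t = 1); each new remainder r_{k+1} = r_{k-1} − q_k·r_k inherits s_{k+1} = s_{k-1} − q_k·s_k, t_{k+1} = t_{k-1} − q_k·t_k, so r_k = a·s_k + b·t_k at every step:
  q = 6: r = 117, s = 1 − 6·0 = 1, t = 0 − 6·1 = -6  (check: 831·1 + 119·(-6) = 117)
  q = 1: r = 2, s = 0 − 1·1 = -1, t = 1 − 1·(-6) = 7  (check: 831·(-1) + 119·7 = 2)
  q = 58: r = 1, s = 1 − 58·(-1) = 59, t = -6 − 58·7 = -412  (check: 831·59 + 119·(-412) = 1)
The row with r = 1 (the gcd) gives the Bezout coefficients s = 59, t = -412.
Result: 831 · (59) + 119 · (-412) = 1.

gcd(831, 119) = 1; s = 59, t = -412 (check: 831·59 + 119·(-412) = 1).


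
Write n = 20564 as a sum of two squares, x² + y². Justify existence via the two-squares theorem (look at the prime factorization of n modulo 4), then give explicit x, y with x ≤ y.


Step 1: Factor n = 20564 = 2^2 · 53 · 97.
Step 2: Check the mod-4 condition on each prime factor: 2 = 2 (special); 53 ≡ 1 (mod 4), exponent 1; 97 ≡ 1 (mod 4), exponent 1.
All primes ≡ 3 (mod 4) appear to even exponent (or don't appear), so by the two-squares theorem n IS expressible as a sum of two squares.
Step 3: Build a representation. Group n = k² · m with k = 2 and m = 53 · 97 = 5141 (a product of primes ≡ 1 (mod 4)); a representation of m scales to one of n via (k·x)² + (k·y)² = k²(x² + y²). Each prime p ≡ 1 (mod 4) is itself a sum of two squares; find a² by testing p − a² for a perfect square:
  53: 53 − 1² = 52, 53 − 2² = 49 = 7² ⇒ 53 = 2² + 7².
  97: 97 − 1² = 96, 97 − 2² = 93, 97 − 3² = 88, 97 − 4² = 81 = 9² ⇒ 97 = 4² + 9².
  Combine using the Brahmagupta–Fibonacci identity (a² + b²)(c² + d²) = (ac − bd)² + (ad + bc)² = (ac + bd)² + (ad − bc)²:
  53 · 97 = 5141: from (2² + 7²)(4² + 9²), take (2·4 − 7·9, 2·9 + 7·4) = (8 − 63, 18 + 28) = (-55, 46); dropping signs (only squares matter) gives (55, 46); check 55² + 46² = 3025 + 2116 = 5141 ✓.
  Scale by k = 2: (2·55, 2·46) = (110, 92).
Step 4: Order so x ≤ y and verify: 92² + 110² = 8464 + 12100 = 20564 = n. ✓

n = 20564 = 92² + 110² (one valid representation with x ≤ y).


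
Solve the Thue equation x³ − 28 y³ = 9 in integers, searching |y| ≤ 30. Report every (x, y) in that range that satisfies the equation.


The equation is x³ - 28y³ = 9. For fixed y, x³ = 28·y³ + 9, so a solution requires the RHS to be a perfect cube.
Strategy: iterate y from -30 to 30, compute RHS = 28·y³ + 9, and check whether it is a (positive or negative) perfect cube.
Check small values of y:
  y = 0: RHS = 9 is not a perfect cube.
  y = 1: RHS = 37 is not a perfect cube.
  y = -1: RHS = -19 is not a perfect cube.
  y = 2: RHS = 233 is not a perfect cube.
  y = -2: RHS = -215 is not a perfect cube.
  y = 3: RHS = 765 is not a perfect cube.
  y = -3: RHS = -747 is not a perfect cube.
Continuing the search up to |y| = 30 finds no solutions either.
No (x, y) in the scanned range satisfies the equation.

No integer solutions with |y| ≤ 30.


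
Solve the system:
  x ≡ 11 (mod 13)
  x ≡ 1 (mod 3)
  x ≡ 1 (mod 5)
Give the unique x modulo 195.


Moduli 13, 3, 5 are pairwise coprime; by CRT there is a unique solution modulo M = 13 · 3 · 5 = 195.
Solve pairwise, accumulating the modulus:
  Start with x ≡ 11 (mod 13).
  Combine with x ≡ 1 (mod 3): since gcd(13, 3) = 1, we get a unique residue mod 39.
    Write x = 11 + 13·t and substitute into x ≡ 1 (mod 3): 13·t ≡ 1 − 11 = -10 (mod 3).
    Reduce coefficients mod 3: 1·t ≡ 2 (mod 3).
    So t ≡ 2 (mod 3).
    Then x = 11 + 13·2 = 37, valid modulo lcm(13, 3) = 39: x ≡ 37 (mod 39).
  Combine with x ≡ 1 (mod 5): since gcd(39, 5) = 1, we get a unique residue mod 195.
    Write x = 37 + 39·t and substitute into x ≡ 1 (mod 5): 39·t ≡ 1 − 37 = -36 (mod 5).
    Reduce coefficients mod 5: 4·t ≡ 4 (mod 5).
    The inverse of 4 mod 5 is 4 (since 4·4 = 16 = 3·5 + 1), so t ≡ 4·4 = 16 ≡ 1 (mod 5).
    Then x = 37 + 39·1 = 76, valid modulo lcm(39, 5) = 195: x ≡ 76 (mod 195).
Verify: 76 mod 13 = 11 ✓, 76 mod 3 = 1 ✓, 76 mod 5 = 1 ✓.

x ≡ 76 (mod 195).


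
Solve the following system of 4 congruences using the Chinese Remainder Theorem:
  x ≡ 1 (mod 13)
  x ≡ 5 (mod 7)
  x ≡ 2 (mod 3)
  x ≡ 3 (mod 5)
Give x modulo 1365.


Product of moduli M = 13 · 7 · 3 · 5 = 1365.
Merge one congruence at a time:
  Start: x ≡ 1 (mod 13).
  Combine with x ≡ 5 (mod 7); new modulus lcm = 91.
    Write x = 1 + 13·t and substitute into x ≡ 5 (mod 7): 13·t ≡ 5 − 1 = 4 (mod 7).
    Reduce coefficients mod 7: 6·t ≡ 4 (mod 7).
    The inverse of 6 mod 7 is 6 (since 6·6 = 36 = 5·7 + 1), so t ≡ 6·4 = 24 ≡ 3 (mod 7).
    Then x = 1 + 13·3 = 40, valid modulo lcm(13, 7) = 91: x ≡ 40 (mod 91).
  Combine with x ≡ 2 (mod 3); new modulus lcm = 273.
    Write x = 40 + 91·t and substitute into x ≡ 2 (mod 3): 91·t ≡ 2 − 40 = -38 (mod 3).
    Reduce coefficients mod 3: 1·t ≡ 1 (mod 3).
    So t ≡ 1 (mod 3).
    Then x = 40 + 91·1 = 131, valid modulo lcm(91, 3) = 273: x ≡ 131 (mod 273).
  Combine with x ≡ 3 (mod 5); new modulus lcm = 1365.
    Write x = 131 + 273·t and substitute into x ≡ 3 (mod 5): 273·t ≡ 3 − 131 = -128 (mod 5).
    Reduce coefficients mod 5: 3·t ≡ 2 (mod 5).
    The inverse of 3 mod 5 is 2 (since 3·2 = 6 = 1·5 + 1), so t ≡ 2·2 = 4 ≡ 4 (mod 5).
    Then x = 131 + 273·4 = 1223, valid modulo lcm(273, 5) = 1365: x ≡ 1223 (mod 1365).
Verify against each original: 1223 mod 13 = 1, 1223 mod 7 = 5, 1223 mod 3 = 2, 1223 mod 5 = 3.

x ≡ 1223 (mod 1365).


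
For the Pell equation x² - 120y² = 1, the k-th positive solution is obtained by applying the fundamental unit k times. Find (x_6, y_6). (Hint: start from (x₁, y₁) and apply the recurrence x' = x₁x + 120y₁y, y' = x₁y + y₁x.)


Step 1: Find the fundamental solution (x₁, y₁) of x² - 120y² = 1.
  Expand √120 as a continued fraction. a₀ = ⌊√120⌋ = 10; iterate m_{k+1} = d_k·a_k − m_k, d_{k+1} = (120 − m_{k+1}²)/d_k, a_{k+1} = ⌊(a₀ + m_{k+1})/d_{k+1}⌋ (starting m₀ = 0, d₀ = 1), with convergents p_k = a_k·p_{k-1} + p_{k-2}, q_k = a_k·q_{k-1} + q_{k-2} (p₋₁ = 1, q₋₁ = 0):
  k = 0: a₀ = 10; p₀/q₀ = 10/1; p₀² − 120·q₀² = 100 − 120 = -20.
  k = 1: m = 10, d = 20, a = ⌊(10 + 10)/20⌋ = 1; p/q = (1·10 + 1)/(1·1 + 0) = 11/1; p² − 120·q² = 121 − 120 = 1.
  The first convergent with p² − 120·q² = 1 gives the fundamental solution (x₁, y₁) = (11, 1).
Step 2: Apply the recurrence (x_{n+1}, y_{n+1}) = (x₁x_n + 120y₁y_n, x₁y_n + y₁x_n) repeatedly.
  From (x_1, y_1) = (11, 1): x_2 = 11·11 + 120·1·1 = 241; y_2 = 11·1 + 1·11 = 22.
  From (x_2, y_2) = (241, 22): x_3 = 11·241 + 120·1·22 = 5291; y_3 = 11·22 + 1·241 = 483.
  From (x_3, y_3) = (5291, 483): x_4 = 11·5291 + 120·1·483 = 116161; y_4 = 11·483 + 1·5291 = 10604.
  From (x_4, y_4) = (116161, 10604): x_5 = 11·116161 + 120·1·10604 = 2550251; y_5 = 11·10604 + 1·116161 = 232805.
  From (x_5, y_5) = (2550251, 232805): x_6 = 11·2550251 + 120·1·232805 = 55989361; y_6 = 11·232805 + 1·2550251 = 5111106.
Step 3: Verify x_6² - 120·y_6² = 3134808545188321 - 3134808545188320 = 1 (should be 1). ✓

(x_1, y_1) = (11, 1); (x_6, y_6) = (55989361, 5111106).


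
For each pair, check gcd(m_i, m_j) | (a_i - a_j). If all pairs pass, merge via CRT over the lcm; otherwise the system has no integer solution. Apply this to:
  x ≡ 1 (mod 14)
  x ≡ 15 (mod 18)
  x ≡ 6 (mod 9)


Moduli 14, 18, 9 are not pairwise coprime, so CRT works modulo lcm(m_i) when all pairwise compatibility conditions hold.
Pairwise compatibility: gcd(m_i, m_j) must divide a_i - a_j for every pair.
Merge one congruence at a time:
  Start: x ≡ 1 (mod 14).
  Combine with x ≡ 15 (mod 18): gcd(14, 18) = 2; 15 - 1 = 14, which IS divisible by 2, so compatible.
    Write x = 1 + 14·t and substitute into x ≡ 15 (mod 18): 14·t ≡ 15 − 1 = 14 (mod 18).
    Divide the congruence (and modulus) by g = 2: 7·t ≡ 7 (mod 9).
    The inverse of 7 mod 9 is 4 (since 7·4 = 28 = 3·9 + 1), so t ≡ 4·7 = 28 ≡ 1 (mod 9).
    Then x = 1 + 14·1 = 15, valid modulo lcm(14, 18) = 126: x ≡ 15 (mod 126).
  Combine with x ≡ 6 (mod 9): gcd(126, 9) = 9; 6 - 15 = -9, which IS divisible by 9, so compatible.
    Write x = 15 + 126·t and substitute into x ≡ 6 (mod 9): 126·t ≡ 6 − 15 = -9 (mod 9).
    Divide the congruence (and modulus) by g = 9: 14·t ≡ -1 (mod 1).
    Modulo 1 every t works; take t = 0.
    Then x = 15 + 126·0 = 15, valid modulo lcm(126, 9) = 126: x ≡ 15 (mod 126).
Verify: 15 mod 14 = 1, 15 mod 18 = 15, 15 mod 9 = 6.

x ≡ 15 (mod 126).


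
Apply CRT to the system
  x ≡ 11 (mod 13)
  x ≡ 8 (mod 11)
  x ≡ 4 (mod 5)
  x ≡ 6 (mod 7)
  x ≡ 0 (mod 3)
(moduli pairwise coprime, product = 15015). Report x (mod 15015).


Product of moduli M = 13 · 11 · 5 · 7 · 3 = 15015.
Merge one congruence at a time:
  Start: x ≡ 11 (mod 13).
  Combine with x ≡ 8 (mod 11); new modulus lcm = 143.
    Write x = 11 + 13·t and substitute into x ≡ 8 (mod 11): 13·t ≡ 8 − 11 = -3 (mod 11).
    Reduce coefficients mod 11: 2·t ≡ 8 (mod 11).
    The inverse of 2 mod 11 is 6 (since 2·6 = 12 = 1·11 + 1), so t ≡ 6·8 = 48 ≡ 4 (mod 11).
    Then x = 11 + 13·4 = 63, valid modulo lcm(13, 11) = 143: x ≡ 63 (mod 143).
  Combine with x ≡ 4 (mod 5); new modulus lcm = 715.
    Write x = 63 + 143·t and substitute into x ≡ 4 (mod 5): 143·t ≡ 4 − 63 = -59 (mod 5).
    Reduce coefficients mod 5: 3·t ≡ 1 (mod 5).
    The inverse of 3 mod 5 is 2 (since 3·2 = 6 = 1·5 + 1), so t ≡ 2·1 = 2 ≡ 2 (mod 5).
    Then x = 63 + 143·2 = 349, valid modulo lcm(143, 5) = 715: x ≡ 349 (mod 715).
  Combine with x ≡ 6 (mod 7); new modulus lcm = 5005.
    Write x = 349 + 715·t and substitute into x ≡ 6 (mod 7): 715·t ≡ 6 − 349 = -343 (mod 7).
    Reduce coefficients mod 7: 1·t ≡ 0 (mod 7).
    So t ≡ 0 (mod 7).
    Then x = 349 + 715·0 = 349, valid modulo lcm(715, 7) = 5005: x ≡ 349 (mod 5005).
  Combine with x ≡ 0 (mod 3); new modulus lcm = 15015.
    Write x = 349 + 5005·t and substitute into x ≡ 0 (mod 3): 5005·t ≡ 0 − 349 = -349 (mod 3).
    Reduce coefficients mod 3: 1·t ≡ 2 (mod 3).
    So t ≡ 2 (mod 3).
    Then x = 349 + 5005·2 = 10359, valid modulo lcm(5005, 3) = 15015: x ≡ 10359 (mod 15015).
Verify against each original: 10359 mod 13 = 11, 10359 mod 11 = 8, 10359 mod 5 = 4, 10359 mod 7 = 6, 10359 mod 3 = 0.

x ≡ 10359 (mod 15015).


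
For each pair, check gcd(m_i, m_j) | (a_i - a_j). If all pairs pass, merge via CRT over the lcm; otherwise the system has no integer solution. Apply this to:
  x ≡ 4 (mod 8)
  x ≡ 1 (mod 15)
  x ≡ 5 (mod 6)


Moduli 8, 15, 6 are not pairwise coprime, so CRT works modulo lcm(m_i) when all pairwise compatibility conditions hold.
Pairwise compatibility: gcd(m_i, m_j) must divide a_i - a_j for every pair.
Merge one congruence at a time:
  Start: x ≡ 4 (mod 8).
  Combine with x ≡ 1 (mod 15): gcd(8, 15) = 1; 1 - 4 = -3, which IS divisible by 1, so compatible.
    Write x = 4 + 8·t and substitute into x ≡ 1 (mod 15): 8·t ≡ 1 − 4 = -3 (mod 15).
    Reduce coefficients mod 15: 8·t ≡ 12 (mod 15).
    The inverse of 8 mod 15 is 2 (since 8·2 = 16 = 1·15 + 1), so t ≡ 2·12 = 24 ≡ 9 (mod 15).
    Then x = 4 + 8·9 = 76, valid modulo lcm(8, 15) = 120: x ≡ 76 (mod 120).
  Combine with x ≡ 5 (mod 6): gcd(120, 6) = 6, and 5 - 76 = -71 is NOT divisible by 6.
    ⇒ system is inconsistent (no integer solution).

No solution (the system is inconsistent).


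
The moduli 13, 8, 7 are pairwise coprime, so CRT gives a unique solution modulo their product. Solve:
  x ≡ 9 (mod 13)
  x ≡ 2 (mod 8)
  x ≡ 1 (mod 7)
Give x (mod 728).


Moduli 13, 8, 7 are pairwise coprime; by CRT there is a unique solution modulo M = 13 · 8 · 7 = 728.
Solve pairwise, accumulating the modulus:
  Start with x ≡ 9 (mod 13).
  Combine with x ≡ 2 (mod 8): since gcd(13, 8) = 1, we get a unique residue mod 104.
    Write x = 9 + 13·t and substitute into x ≡ 2 (mod 8): 13·t ≡ 2 − 9 = -7 (mod 8).
    Reduce coefficients mod 8: 5·t ≡ 1 (mod 8).
    The inverse of 5 mod 8 is 5 (since 5·5 = 25 = 3·8 + 1), so t ≡ 5·1 = 5 ≡ 5 (mod 8).
    Then x = 9 + 13·5 = 74, valid modulo lcm(13, 8) = 104: x ≡ 74 (mod 104).
  Combine with x ≡ 1 (mod 7): since gcd(104, 7) = 1, we get a unique residue mod 728.
    Write x = 74 + 104·t and substitute into x ≡ 1 (mod 7): 104·t ≡ 1 − 74 = -73 (mod 7).
    Reduce coefficients mod 7: 6·t ≡ 4 (mod 7).
    The inverse of 6 mod 7 is 6 (since 6·6 = 36 = 5·7 + 1), so t ≡ 6·4 = 24 ≡ 3 (mod 7).
    Then x = 74 + 104·3 = 386, valid modulo lcm(104, 7) = 728: x ≡ 386 (mod 728).
Verify: 386 mod 13 = 9 ✓, 386 mod 8 = 2 ✓, 386 mod 7 = 1 ✓.

x ≡ 386 (mod 728).
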